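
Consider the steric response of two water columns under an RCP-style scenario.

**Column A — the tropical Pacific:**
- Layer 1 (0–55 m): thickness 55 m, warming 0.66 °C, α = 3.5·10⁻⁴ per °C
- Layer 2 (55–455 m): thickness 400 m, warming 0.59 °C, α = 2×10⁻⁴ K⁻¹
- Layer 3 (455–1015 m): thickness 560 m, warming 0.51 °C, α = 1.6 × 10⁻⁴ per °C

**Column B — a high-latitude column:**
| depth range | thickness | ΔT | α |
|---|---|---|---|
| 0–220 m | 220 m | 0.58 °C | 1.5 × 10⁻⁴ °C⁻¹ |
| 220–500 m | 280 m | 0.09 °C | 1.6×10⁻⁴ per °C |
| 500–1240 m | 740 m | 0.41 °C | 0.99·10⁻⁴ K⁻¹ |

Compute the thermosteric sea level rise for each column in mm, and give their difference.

A Layer 1: 0.66 × 3.5×10⁻⁴ × 55 = 0.012705 m
A Layer 2: 2×10⁻⁴ × 400 × 0.59 = 0.04720 m
A Layer 3: 0.51 × 560 × 1.6×10⁻⁴ = 0.045696 m
A total: 0.105601 m
B 1.5×10⁻⁴ × 0.58 × 220 = 0.01914 m
B 280 × 1.6×10⁻⁴ × 0.09 = 0.004032 m
B 500–1240 m: 740 × 0.99×10⁻⁴ × 0.41 = 0.0300366 m
B total: 0.0532086 m
Difference: 0.105601 − 0.0532086 = 0.0523924 m

A: 106 mm; B: 53.2 mm; difference 52.4 mm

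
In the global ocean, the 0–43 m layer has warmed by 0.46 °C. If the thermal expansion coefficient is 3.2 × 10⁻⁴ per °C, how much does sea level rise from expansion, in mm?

6.33 mm

Δh = αΔT·H = 3.2×10⁻⁴ × 0.46 × 43 = 0.0063296 m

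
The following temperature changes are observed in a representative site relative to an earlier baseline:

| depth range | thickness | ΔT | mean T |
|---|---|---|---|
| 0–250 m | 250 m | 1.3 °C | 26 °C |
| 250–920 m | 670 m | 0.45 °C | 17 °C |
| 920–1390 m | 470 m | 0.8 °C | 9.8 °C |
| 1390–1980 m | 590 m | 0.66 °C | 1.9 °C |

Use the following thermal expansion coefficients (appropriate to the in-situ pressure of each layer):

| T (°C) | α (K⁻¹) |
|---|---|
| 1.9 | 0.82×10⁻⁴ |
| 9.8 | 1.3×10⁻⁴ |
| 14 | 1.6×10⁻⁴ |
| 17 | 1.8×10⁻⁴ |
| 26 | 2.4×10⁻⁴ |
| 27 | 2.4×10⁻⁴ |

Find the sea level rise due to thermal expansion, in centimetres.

21.3 cm

Layer 1 at 26 °C → α = 2.4×10⁻⁴ K⁻¹
Layer 2 at 17 °C → α = 1.8×10⁻⁴ K⁻¹
Layer 3 at 9.8 °C → α = 1.3×10⁻⁴ K⁻¹
Layer 4 at 1.9 °C → α = 0.82×10⁻⁴ K⁻¹
Layer 1: 1.3 × 2.4×10⁻⁴ × 250 = 0.07800 m
250–920 m: 1.8×10⁻⁴ × 0.45 × 670 = 0.05427 m
920–1390 m: 0.8 × 1.3×10⁻⁴ × 470 = 0.04888 m
1390–1980 m: 0.82×10⁻⁴ × 0.66 × 590 = 0.0319308 m
Δh = 0.07800 + 0.05427 + 0.04888 + 0.0319308 = 0.2130808 m ≈ 21.3 cm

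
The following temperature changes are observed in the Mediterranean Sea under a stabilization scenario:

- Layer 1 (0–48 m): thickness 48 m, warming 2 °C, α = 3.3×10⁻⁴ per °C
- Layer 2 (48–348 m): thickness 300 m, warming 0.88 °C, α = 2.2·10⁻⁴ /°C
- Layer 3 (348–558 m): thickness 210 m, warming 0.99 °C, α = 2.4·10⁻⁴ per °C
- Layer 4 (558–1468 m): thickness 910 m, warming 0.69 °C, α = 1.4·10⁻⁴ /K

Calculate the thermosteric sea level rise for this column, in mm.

228 mm of thermosteric rise

Layer 1: 48 × 3.3×10⁻⁴ × 2 = 0.03168 m
0.88 × 2.2×10⁻⁴ × 300 = 0.05808 m
2.4×10⁻⁴ × 210 × 0.99 = 0.049896 m
558–1468 m: 0.69 × 910 × 1.4×10⁻⁴ = 0.087906 m
Δh = 0.03168 + 0.05808 + 0.049896 + 0.087906 = 0.227562 m ≈ 228 mm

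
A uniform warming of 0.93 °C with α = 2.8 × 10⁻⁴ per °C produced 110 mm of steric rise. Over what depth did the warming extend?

about 422 m

H = Δh/(αΔT) = 0.11 / (2.8×10⁻⁴ × 0.93) ≈ 422.4 m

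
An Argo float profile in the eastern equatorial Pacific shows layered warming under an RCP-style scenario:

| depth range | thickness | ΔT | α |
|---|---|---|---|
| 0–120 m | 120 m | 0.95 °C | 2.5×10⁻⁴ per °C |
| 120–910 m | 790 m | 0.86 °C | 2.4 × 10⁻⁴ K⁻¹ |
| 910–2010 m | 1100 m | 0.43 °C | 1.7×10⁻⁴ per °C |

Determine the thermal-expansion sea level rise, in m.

Layer 1: 120 × 0.95 × 2.5×10⁻⁴ = 0.02850 m
790 × 0.86 × 2.4×10⁻⁴ = 0.163056 m
Layer 3: 1.7×10⁻⁴ × 1100 × 0.43 = 0.08041 m
Δh = 0.02850 + 0.163056 + 0.08041 = 0.271966 m

about 0.272 m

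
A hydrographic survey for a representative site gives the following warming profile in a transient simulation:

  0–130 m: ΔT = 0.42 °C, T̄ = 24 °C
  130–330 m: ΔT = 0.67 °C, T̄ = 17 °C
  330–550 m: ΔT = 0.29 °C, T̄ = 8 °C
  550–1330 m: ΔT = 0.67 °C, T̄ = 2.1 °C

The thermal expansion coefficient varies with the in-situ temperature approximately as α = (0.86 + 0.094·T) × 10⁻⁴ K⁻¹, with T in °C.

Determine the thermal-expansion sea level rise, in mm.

Layer 1: α = (0.86 + 0.094×24)×10⁻⁴ = 3.116×10⁻⁴ K⁻¹
Layer 2: α = (0.86 + 0.094×17)×10⁻⁴ = 2.458×10⁻⁴ K⁻¹
Layer 3: α = (0.86 + 0.094×8)×10⁻⁴ = 1.612×10⁻⁴ K⁻¹
Layer 4: α = (0.86 + 0.094×2.1)×10⁻⁴ = 1.0574×10⁻⁴ K⁻¹
Layer 1: 0.42 × 3.116×10⁻⁴ × 130 = 0.01701336 m
Layer 2: 2.458×10⁻⁴ × 0.67 × 200 = 0.0329372 m
220 × 1.612×10⁻⁴ × 0.29 = 0.01028456 m
Layer 4: 780 × 1.0574×10⁻⁴ × 0.67 = 0.055259724 m
Δh = 0.01701336 + 0.0329372 + 0.01028456 + 0.055259724 = 0.115494844 m

Δh ≈ 115 mm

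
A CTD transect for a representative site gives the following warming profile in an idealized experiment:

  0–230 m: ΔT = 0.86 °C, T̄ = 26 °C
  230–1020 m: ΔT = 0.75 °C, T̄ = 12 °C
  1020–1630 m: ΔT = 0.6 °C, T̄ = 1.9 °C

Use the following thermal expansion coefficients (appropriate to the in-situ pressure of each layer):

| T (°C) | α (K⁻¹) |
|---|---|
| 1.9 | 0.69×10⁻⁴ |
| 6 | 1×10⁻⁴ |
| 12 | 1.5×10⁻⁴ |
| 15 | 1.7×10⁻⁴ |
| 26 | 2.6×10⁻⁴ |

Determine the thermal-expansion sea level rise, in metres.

0.166 m

Layer 1 at 26 °C → α = 2.6×10⁻⁴ K⁻¹
Layer 2 at 12 °C → α = 1.5×10⁻⁴ K⁻¹
Layer 3 at 1.9 °C → α = 0.69×10⁻⁴ K⁻¹
Layer 1: 230 × 0.86 × 2.6×10⁻⁴ = 0.051428 m
230–1020 m: 1.5×10⁻⁴ × 0.75 × 790 = 0.088875 m
1020–1630 m: 0.6 × 610 × 0.69×10⁻⁴ = 0.025254 m
Δh = 0.051428 + 0.088875 + 0.025254 = 0.165557 m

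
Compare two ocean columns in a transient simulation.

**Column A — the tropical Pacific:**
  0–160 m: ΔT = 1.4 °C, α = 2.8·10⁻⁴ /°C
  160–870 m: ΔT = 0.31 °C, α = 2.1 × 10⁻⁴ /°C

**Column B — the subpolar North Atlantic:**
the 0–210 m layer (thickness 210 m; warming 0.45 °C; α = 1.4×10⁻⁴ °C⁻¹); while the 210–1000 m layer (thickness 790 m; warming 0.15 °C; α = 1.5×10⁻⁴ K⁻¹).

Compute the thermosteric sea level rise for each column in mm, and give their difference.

A 2.8×10⁻⁴ × 1.4 × 160 = 0.06272 m
A 160–870 m: 2.1×10⁻⁴ × 710 × 0.31 = 0.046221 m
A total: 0.108941 m
B Layer 1: 0.45 × 210 × 1.4×10⁻⁴ = 0.01323 m
B 210–1000 m: 790 × 1.5×10⁻⁴ × 0.15 = 0.017775 m
B total: 0.031005 m
Difference: 0.108941 − 0.031005 = 0.077936 m

Δh_A ≈ 110 mm, Δh_B ≈ 31 mm; difference ≈ 78 mm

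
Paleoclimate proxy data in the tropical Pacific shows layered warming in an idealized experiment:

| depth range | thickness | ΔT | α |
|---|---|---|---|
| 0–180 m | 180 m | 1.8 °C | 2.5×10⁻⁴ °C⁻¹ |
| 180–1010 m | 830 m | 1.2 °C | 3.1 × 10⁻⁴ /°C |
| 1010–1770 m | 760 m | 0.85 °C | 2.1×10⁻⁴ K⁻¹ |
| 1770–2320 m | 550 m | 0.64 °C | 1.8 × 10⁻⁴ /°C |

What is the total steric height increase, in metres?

0–180 m: 180 × 2.5×10⁻⁴ × 1.8 = 0.08100 m
3.1×10⁻⁴ × 830 × 1.2 = 0.30876 m
0.85 × 2.1×10⁻⁴ × 760 = 0.13566 m
Layer 4: 1.8×10⁻⁴ × 0.64 × 550 = 0.06336 m
Δh = 0.08100 + 0.30876 + 0.13566 + 0.06336 = 0.58878 m ≈ 0.589 m

0.589 m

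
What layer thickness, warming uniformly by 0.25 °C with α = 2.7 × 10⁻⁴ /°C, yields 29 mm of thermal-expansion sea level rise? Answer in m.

430 m

H = Δh/(αΔT) = 0.029 / (2.7×10⁻⁴ × 0.25) ≈ 429.6 m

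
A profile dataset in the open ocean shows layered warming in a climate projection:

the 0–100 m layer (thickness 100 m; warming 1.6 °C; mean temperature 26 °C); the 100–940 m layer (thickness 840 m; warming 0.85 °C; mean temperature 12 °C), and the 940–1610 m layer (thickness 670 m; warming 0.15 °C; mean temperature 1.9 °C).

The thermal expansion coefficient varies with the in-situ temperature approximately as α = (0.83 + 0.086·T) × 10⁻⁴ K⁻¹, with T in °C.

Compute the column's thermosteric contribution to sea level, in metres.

Layer 1: α = (0.83 + 0.086×26)×10⁻⁴ = 3.066×10⁻⁴ K⁻¹
Layer 2: α = (0.83 + 0.086×12)×10⁻⁴ = 1.862×10⁻⁴ K⁻¹
Layer 3: α = (0.83 + 0.086×1.9)×10⁻⁴ = 0.9934×10⁻⁴ K⁻¹
3.066×10⁻⁴ × 100 × 1.6 = 0.049056 m
100–940 m: 840 × 0.85 × 1.862×10⁻⁴ = 0.1329468 m
940–1610 m: 0.9934×10⁻⁴ × 670 × 0.15 = 0.00998367 m
Δh = 0.049056 + 0.1329468 + 0.00998367 = 0.19198647 m

Δh = 0.19 m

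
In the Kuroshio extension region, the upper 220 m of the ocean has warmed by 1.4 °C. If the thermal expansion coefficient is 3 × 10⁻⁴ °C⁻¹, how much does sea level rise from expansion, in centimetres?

9.2 cm

Δh = αΔT·H = 3×10⁻⁴ × 1.4 × 220 = 0.09240 m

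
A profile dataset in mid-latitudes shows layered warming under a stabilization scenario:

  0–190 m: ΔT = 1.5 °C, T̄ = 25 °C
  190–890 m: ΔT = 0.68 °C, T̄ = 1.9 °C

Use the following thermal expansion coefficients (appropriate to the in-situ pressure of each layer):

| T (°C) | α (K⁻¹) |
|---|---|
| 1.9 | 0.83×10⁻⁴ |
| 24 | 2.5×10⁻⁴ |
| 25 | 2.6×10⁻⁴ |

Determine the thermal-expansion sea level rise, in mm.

about 110 mm

Layer 1 at 25 °C → α = 2.6×10⁻⁴ K⁻¹
Layer 2 at 1.9 °C → α = 0.83×10⁻⁴ K⁻¹
Layer 1: 1.5 × 2.6×10⁻⁴ × 190 = 0.07410 m
Layer 2: 700 × 0.83×10⁻⁴ × 0.68 = 0.039508 m
Δh = 0.07410 + 0.039508 = 0.113608 m ≈ 110 mm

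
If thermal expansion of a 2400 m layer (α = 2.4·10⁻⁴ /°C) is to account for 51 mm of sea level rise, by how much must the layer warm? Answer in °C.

ΔT ≈ 0.0885 °C

ΔT = Δh/(αH) = 0.051 / (2.4×10⁻⁴ × 2400) ≈ 0.08854 °C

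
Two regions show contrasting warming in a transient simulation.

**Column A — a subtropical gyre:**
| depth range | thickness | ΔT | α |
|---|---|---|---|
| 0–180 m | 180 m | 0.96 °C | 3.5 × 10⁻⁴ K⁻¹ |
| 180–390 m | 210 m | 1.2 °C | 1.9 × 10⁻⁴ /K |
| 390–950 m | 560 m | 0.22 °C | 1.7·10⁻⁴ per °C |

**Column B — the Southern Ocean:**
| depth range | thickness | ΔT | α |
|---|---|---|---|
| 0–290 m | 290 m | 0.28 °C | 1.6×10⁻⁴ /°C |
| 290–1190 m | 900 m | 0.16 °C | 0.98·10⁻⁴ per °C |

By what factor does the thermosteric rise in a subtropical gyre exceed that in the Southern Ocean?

≈ 4.77×

A 0–180 m: 180 × 3.5×10⁻⁴ × 0.96 = 0.06048 m
A Layer 2: 1.9×10⁻⁴ × 1.2 × 210 = 0.04788 m
A Layer 3: 0.22 × 1.7×10⁻⁴ × 560 = 0.020944 m
A total: 0.129304 m
B 290 × 1.6×10⁻⁴ × 0.28 = 0.012992 m
B 0.98×10⁻⁴ × 900 × 0.16 = 0.014112 m
B total: 0.027104 m
Ratio: 0.129304 / 0.027104 ≈ 4.771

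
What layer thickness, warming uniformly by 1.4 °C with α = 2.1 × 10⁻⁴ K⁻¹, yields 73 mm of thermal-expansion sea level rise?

about 248 m

H = Δh/(αΔT) = 0.073 / (2.1×10⁻⁴ × 1.4) ≈ 248.3 m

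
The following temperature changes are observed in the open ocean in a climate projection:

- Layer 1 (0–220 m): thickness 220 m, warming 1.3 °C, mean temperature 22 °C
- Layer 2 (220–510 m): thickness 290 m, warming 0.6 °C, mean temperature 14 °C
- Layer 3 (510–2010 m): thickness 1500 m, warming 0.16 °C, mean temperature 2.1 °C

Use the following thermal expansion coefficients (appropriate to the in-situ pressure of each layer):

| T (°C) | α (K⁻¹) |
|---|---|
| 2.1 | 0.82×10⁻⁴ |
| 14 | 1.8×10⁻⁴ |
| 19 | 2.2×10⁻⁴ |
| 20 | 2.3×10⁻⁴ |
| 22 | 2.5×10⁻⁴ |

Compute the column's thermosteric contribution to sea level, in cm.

12 cm

Layer 1 at 22 °C → α = 2.5×10⁻⁴ K⁻¹
Layer 2 at 14 °C → α = 1.8×10⁻⁴ K⁻¹
Layer 3 at 2.1 °C → α = 0.82×10⁻⁴ K⁻¹
0–220 m: 220 × 1.3 × 2.5×10⁻⁴ = 0.07150 m
220–510 m: 290 × 0.6 × 1.8×10⁻⁴ = 0.03132 m
Layer 3: 1500 × 0.16 × 0.82×10⁻⁴ = 0.01968 m
Δh = 0.07150 + 0.03132 + 0.01968 = 0.12250 m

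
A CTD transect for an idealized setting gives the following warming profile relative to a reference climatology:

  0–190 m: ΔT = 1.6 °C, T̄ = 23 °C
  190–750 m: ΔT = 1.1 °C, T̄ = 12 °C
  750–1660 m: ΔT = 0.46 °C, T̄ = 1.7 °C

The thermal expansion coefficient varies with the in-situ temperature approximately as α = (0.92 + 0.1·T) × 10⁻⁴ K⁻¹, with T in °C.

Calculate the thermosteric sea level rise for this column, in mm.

Layer 1: α = (0.92 + 0.1×23)×10⁻⁴ = 3.22×10⁻⁴ K⁻¹
Layer 2: α = (0.92 + 0.1×12)×10⁻⁴ = 2.12×10⁻⁴ K⁻¹
Layer 3: α = (0.92 + 0.1×1.7)×10⁻⁴ = 1.09×10⁻⁴ K⁻¹
0–190 m: 1.6 × 190 × 3.22×10⁻⁴ = 0.097888 m
1.1 × 2.12×10⁻⁴ × 560 = 0.130592 m
0.46 × 910 × 1.09×10⁻⁴ = 0.0456274 m
Δh = 0.097888 + 0.130592 + 0.0456274 = 0.2741074 m ≈ 274 mm

274 mm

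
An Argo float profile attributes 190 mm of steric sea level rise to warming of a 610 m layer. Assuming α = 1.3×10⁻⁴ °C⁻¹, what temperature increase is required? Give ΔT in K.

ΔT ≈ 2.40 K

ΔT = Δh/(αH) = 0.19 / (1.3×10⁻⁴ × 610) ≈ 2.396 K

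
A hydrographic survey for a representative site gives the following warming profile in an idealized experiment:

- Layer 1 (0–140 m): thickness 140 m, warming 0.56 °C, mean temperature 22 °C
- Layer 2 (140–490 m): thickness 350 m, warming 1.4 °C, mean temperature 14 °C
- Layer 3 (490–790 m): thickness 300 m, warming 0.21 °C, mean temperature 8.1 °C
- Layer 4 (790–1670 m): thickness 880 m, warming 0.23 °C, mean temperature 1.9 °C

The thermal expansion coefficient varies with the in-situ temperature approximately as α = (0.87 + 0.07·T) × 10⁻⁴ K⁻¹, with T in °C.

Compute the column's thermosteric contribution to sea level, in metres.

Layer 1: α = (0.87 + 0.07×22)×10⁻⁴ = 2.41×10⁻⁴ K⁻¹
Layer 2: α = (0.87 + 0.07×14)×10⁻⁴ = 1.85×10⁻⁴ K⁻¹
Layer 3: α = (0.87 + 0.07×8.1)×10⁻⁴ = 1.437×10⁻⁴ K⁻¹
Layer 4: α = (0.87 + 0.07×1.9)×10⁻⁴ = 1.003×10⁻⁴ K⁻¹
0.56 × 140 × 2.41×10⁻⁴ = 0.0188944 m
Layer 2: 1.85×10⁻⁴ × 350 × 1.4 = 0.09065 m
0.21 × 300 × 1.437×10⁻⁴ = 0.0090531 m
0.23 × 1.003×10⁻⁴ × 880 = 0.02030072 m
Δh = 0.0188944 + 0.09065 + 0.0090531 + 0.02030072 = 0.13889822 m

about 0.14 m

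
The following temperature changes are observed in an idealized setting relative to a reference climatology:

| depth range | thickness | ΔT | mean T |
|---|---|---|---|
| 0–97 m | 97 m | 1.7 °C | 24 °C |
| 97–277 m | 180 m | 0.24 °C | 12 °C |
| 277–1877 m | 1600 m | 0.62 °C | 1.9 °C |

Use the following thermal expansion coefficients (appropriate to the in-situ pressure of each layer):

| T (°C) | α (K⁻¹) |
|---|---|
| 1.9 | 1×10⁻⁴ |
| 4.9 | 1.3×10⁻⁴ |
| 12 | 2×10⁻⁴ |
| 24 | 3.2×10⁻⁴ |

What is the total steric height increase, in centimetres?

16 cm of thermosteric rise

Layer 1 at 24 °C → α = 3.2×10⁻⁴ K⁻¹
Layer 2 at 12 °C → α = 2×10⁻⁴ K⁻¹
Layer 3 at 1.9 °C → α = 1×10⁻⁴ K⁻¹
3.2×10⁻⁴ × 1.7 × 97 = 0.052768 m
97–277 m: 2×10⁻⁴ × 0.24 × 180 = 0.00864 m
Layer 3: 1×10⁻⁴ × 0.62 × 1600 = 0.09920 m
Δh = 0.052768 + 0.00864 + 0.09920 = 0.160608 m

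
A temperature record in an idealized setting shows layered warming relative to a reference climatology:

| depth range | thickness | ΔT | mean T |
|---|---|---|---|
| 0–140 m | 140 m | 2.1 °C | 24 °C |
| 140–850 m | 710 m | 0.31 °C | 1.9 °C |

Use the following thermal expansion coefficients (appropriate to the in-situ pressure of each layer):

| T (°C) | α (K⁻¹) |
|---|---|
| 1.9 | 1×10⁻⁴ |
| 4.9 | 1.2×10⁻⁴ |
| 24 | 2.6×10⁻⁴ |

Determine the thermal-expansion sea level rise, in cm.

Layer 1 at 24 °C → α = 2.6×10⁻⁴ K⁻¹
Layer 2 at 1.9 °C → α = 1×10⁻⁴ K⁻¹
Layer 1: 140 × 2.6×10⁻⁴ × 2.1 = 0.07644 m
140–850 m: 710 × 0.31 × 1×10⁻⁴ = 0.02201 m
Δh = 0.07644 + 0.02201 = 0.09845 m

Δh ≈ 9.85 cm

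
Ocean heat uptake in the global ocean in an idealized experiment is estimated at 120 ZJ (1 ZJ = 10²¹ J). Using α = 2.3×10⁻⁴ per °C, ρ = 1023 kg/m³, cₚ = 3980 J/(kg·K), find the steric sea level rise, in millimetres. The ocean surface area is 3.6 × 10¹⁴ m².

Per unit area: Q = 120×10²¹ / (3.6×10¹⁴) ≈ 3.333×10⁸ J/m²
Δh = αQ/(ρcₚ) = 2.3×10⁻⁴ × 3.333×10⁸ / (1023 × 3980) ≈ 0.018828 m

18.8 mm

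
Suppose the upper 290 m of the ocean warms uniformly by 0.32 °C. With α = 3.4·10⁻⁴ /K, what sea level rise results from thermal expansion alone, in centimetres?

about 3.16 cm

Δh = αΔT·H = 3.4×10⁻⁴ × 0.32 × 290 = 0.031552 m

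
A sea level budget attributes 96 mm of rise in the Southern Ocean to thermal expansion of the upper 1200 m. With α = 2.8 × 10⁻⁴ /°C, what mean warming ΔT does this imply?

ΔT = Δh/(αH) = 0.096 / (2.8×10⁻⁴ × 1200) ≈ 0.2857 K

ΔT ≈ 0.286 K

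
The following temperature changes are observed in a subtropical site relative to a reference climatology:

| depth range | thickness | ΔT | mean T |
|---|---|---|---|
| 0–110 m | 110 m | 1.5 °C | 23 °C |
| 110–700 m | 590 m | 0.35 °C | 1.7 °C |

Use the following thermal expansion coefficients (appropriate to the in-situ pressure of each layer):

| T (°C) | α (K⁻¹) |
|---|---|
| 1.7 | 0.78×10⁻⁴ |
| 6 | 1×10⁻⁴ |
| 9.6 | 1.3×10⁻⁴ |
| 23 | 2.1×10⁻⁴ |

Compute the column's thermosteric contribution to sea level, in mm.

51 mm

Layer 1 at 23 °C → α = 2.1×10⁻⁴ K⁻¹
Layer 2 at 1.7 °C → α = 0.78×10⁻⁴ K⁻¹
Layer 1: 1.5 × 2.1×10⁻⁴ × 110 = 0.03465 m
590 × 0.78×10⁻⁴ × 0.35 = 0.016107 m
Δh = 0.03465 + 0.016107 = 0.050757 m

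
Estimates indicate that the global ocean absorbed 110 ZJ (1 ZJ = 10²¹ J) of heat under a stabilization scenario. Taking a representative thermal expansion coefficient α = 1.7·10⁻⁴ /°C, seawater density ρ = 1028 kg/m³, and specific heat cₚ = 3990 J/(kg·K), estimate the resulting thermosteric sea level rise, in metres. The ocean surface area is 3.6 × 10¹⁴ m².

about 0.0127 m

Per unit area: Q = 110×10²¹ / (3.6×10¹⁴) ≈ 3.056×10⁸ J/m²
Δh = αQ/(ρcₚ) = 1.7×10⁻⁴ × 3.056×10⁸ / (1028 × 3990) ≈ 0.012666 m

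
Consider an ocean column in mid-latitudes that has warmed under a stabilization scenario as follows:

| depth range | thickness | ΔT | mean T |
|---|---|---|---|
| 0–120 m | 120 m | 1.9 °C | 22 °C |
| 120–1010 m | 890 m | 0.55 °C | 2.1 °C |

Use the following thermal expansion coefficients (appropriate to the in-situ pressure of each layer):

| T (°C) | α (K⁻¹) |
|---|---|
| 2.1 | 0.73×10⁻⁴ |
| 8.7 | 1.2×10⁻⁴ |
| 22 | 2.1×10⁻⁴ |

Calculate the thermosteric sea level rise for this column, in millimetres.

Layer 1 at 22 °C → α = 2.1×10⁻⁴ K⁻¹
Layer 2 at 2.1 °C → α = 0.73×10⁻⁴ K⁻¹
120 × 2.1×10⁻⁴ × 1.9 = 0.04788 m
120–1010 m: 0.73×10⁻⁴ × 890 × 0.55 = 0.0357335 m
Δh = 0.04788 + 0.0357335 = 0.0836135 m

83.6 mm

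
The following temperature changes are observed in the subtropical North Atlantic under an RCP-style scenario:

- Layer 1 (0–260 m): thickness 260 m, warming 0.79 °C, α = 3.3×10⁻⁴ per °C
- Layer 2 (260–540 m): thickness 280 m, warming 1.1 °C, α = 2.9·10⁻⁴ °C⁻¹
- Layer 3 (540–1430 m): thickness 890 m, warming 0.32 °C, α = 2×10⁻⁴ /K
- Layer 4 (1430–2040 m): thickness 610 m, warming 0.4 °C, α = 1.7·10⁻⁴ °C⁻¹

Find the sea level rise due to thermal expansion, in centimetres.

260 × 0.79 × 3.3×10⁻⁴ = 0.067782 m
1.1 × 2.9×10⁻⁴ × 280 = 0.08932 m
Layer 3: 0.32 × 890 × 2×10⁻⁴ = 0.05696 m
610 × 1.7×10⁻⁴ × 0.4 = 0.04148 m
Δh = 0.067782 + 0.08932 + 0.05696 + 0.04148 = 0.255542 m

Δh = 26 cm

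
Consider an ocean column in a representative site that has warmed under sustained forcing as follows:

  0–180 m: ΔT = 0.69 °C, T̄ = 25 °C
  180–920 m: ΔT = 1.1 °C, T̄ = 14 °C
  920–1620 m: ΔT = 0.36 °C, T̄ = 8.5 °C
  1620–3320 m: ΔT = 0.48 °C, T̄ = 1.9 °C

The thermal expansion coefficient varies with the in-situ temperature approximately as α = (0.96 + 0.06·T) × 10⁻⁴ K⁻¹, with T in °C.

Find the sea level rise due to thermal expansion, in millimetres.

Layer 1: α = (0.96 + 0.06×25)×10⁻⁴ = 2.46×10⁻⁴ K⁻¹
Layer 2: α = (0.96 + 0.06×14)×10⁻⁴ = 1.8×10⁻⁴ K⁻¹
Layer 3: α = (0.96 + 0.06×8.5)×10⁻⁴ = 1.47×10⁻⁴ K⁻¹
Layer 4: α = (0.96 + 0.06×1.9)×10⁻⁴ = 1.074×10⁻⁴ K⁻¹
Layer 1: 2.46×10⁻⁴ × 0.69 × 180 = 0.0305532 m
Layer 2: 740 × 1.1 × 1.8×10⁻⁴ = 0.14652 m
920–1620 m: 0.36 × 700 × 1.47×10⁻⁴ = 0.037044 m
Layer 4: 0.48 × 1700 × 1.074×10⁻⁴ = 0.0876384 m
Δh = 0.0305532 + 0.14652 + 0.037044 + 0.0876384 = 0.3017556 m ≈ 302 mm

Δh ≈ 302 mm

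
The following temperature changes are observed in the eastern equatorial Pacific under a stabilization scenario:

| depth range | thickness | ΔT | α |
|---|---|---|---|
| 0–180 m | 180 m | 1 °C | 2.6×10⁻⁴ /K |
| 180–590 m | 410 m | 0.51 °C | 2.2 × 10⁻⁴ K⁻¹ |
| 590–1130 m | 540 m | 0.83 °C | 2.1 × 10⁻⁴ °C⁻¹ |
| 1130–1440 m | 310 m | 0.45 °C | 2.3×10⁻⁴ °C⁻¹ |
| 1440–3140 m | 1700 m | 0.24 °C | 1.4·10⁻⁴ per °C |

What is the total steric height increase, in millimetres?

Δh ≈ 276 mm

0–180 m: 180 × 2.6×10⁻⁴ × 1 = 0.04680 m
180–590 m: 0.51 × 410 × 2.2×10⁻⁴ = 0.046002 m
590–1130 m: 0.83 × 540 × 2.1×10⁻⁴ = 0.094122 m
0.45 × 2.3×10⁻⁴ × 310 = 0.032085 m
0.24 × 1700 × 1.4×10⁻⁴ = 0.05712 m
Δh = 0.04680 + 0.046002 + 0.094122 + 0.032085 + 0.05712 = 0.276129 m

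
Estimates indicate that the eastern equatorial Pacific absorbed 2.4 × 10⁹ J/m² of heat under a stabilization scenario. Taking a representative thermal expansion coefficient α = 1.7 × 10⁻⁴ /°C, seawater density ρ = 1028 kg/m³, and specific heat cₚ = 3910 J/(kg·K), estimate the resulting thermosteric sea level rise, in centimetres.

Δh = 10 cm

Δh = αQ/(ρcₚ) = 1.7×10⁻⁴ × 2.4×10⁹ / (1028 × 3910) ≈ 0.10151 m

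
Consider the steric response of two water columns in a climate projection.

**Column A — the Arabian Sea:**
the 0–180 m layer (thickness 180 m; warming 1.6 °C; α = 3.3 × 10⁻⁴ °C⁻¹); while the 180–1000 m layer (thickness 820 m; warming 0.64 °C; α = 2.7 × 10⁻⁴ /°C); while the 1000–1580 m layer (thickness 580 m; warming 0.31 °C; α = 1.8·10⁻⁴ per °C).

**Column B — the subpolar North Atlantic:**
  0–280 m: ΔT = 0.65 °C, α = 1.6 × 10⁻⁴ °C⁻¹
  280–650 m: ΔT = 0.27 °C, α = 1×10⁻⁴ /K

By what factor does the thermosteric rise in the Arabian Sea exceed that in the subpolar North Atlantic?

≈ 6.9×

A 180 × 3.3×10⁻⁴ × 1.6 = 0.09504 m
A 2.7×10⁻⁴ × 820 × 0.64 = 0.141696 m
A 1000–1580 m: 0.31 × 580 × 1.8×10⁻⁴ = 0.032364 m
A total: 0.26910 m
B 280 × 1.6×10⁻⁴ × 0.65 = 0.02912 m
B 1×10⁻⁴ × 0.27 × 370 = 0.00999 m
B total: 0.03911 m
Ratio: 0.26910 / 0.03911 ≈ 6.881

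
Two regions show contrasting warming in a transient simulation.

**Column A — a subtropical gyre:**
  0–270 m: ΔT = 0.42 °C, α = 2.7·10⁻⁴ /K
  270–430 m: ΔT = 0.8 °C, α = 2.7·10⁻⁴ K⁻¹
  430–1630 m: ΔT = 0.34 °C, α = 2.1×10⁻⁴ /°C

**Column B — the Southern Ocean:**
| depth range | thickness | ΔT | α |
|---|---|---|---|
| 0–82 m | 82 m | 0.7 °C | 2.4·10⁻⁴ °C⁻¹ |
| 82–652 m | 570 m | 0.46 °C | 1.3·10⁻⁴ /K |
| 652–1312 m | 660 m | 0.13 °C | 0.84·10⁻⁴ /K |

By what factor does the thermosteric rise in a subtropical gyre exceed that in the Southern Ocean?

A 0–270 m: 270 × 0.42 × 2.7×10⁻⁴ = 0.030618 m
A 270–430 m: 160 × 0.8 × 2.7×10⁻⁴ = 0.03456 m
A 430–1630 m: 0.34 × 2.1×10⁻⁴ × 1200 = 0.08568 m
A total: 0.150858 m
B 0–82 m: 0.7 × 82 × 2.4×10⁻⁴ = 0.013776 m
B 82–652 m: 570 × 1.3×10⁻⁴ × 0.46 = 0.034086 m
B 652–1312 m: 0.13 × 0.84×10⁻⁴ × 660 = 0.0072072 m
B total: 0.0550692 m
Ratio: 0.150858 / 0.0550692 ≈ 2.739

≈ 2.74×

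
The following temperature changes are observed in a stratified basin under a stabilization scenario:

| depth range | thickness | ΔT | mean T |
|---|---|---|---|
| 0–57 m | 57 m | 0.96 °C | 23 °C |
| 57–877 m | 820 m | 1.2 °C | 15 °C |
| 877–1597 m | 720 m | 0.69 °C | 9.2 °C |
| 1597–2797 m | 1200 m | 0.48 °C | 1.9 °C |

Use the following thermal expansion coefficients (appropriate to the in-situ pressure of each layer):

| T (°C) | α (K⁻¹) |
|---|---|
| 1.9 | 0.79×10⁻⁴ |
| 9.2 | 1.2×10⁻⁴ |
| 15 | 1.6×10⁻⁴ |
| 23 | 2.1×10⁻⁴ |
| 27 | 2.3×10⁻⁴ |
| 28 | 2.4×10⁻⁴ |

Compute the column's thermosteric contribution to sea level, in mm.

Layer 1 at 23 °C → α = 2.1×10⁻⁴ K⁻¹
Layer 2 at 15 °C → α = 1.6×10⁻⁴ K⁻¹
Layer 3 at 9.2 °C → α = 1.2×10⁻⁴ K⁻¹
Layer 4 at 1.9 °C → α = 0.79×10⁻⁴ K⁻¹
2.1×10⁻⁴ × 57 × 0.96 = 0.0114912 m
57–877 m: 820 × 1.2 × 1.6×10⁻⁴ = 0.15744 m
877–1597 m: 0.69 × 1.2×10⁻⁴ × 720 = 0.059616 m
0.79×10⁻⁴ × 1200 × 0.48 = 0.045504 m
Δh = 0.0114912 + 0.15744 + 0.059616 + 0.045504 = 0.2740512 m ≈ 274 mm

274 mm of thermosteric rise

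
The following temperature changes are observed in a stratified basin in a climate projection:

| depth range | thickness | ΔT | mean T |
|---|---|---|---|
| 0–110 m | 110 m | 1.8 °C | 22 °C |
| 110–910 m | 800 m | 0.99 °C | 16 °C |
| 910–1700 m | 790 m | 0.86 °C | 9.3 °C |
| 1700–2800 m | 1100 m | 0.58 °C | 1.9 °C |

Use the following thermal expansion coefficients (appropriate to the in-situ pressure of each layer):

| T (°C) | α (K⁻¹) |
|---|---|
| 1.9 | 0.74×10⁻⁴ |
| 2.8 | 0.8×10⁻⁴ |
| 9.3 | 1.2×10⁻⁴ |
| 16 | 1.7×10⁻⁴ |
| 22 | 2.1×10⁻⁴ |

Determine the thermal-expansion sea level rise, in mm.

Layer 1 at 22 °C → α = 2.1×10⁻⁴ K⁻¹
Layer 2 at 16 °C → α = 1.7×10⁻⁴ K⁻¹
Layer 3 at 9.3 °C → α = 1.2×10⁻⁴ K⁻¹
Layer 4 at 1.9 °C → α = 0.74×10⁻⁴ K⁻¹
Layer 1: 2.1×10⁻⁴ × 110 × 1.8 = 0.04158 m
Layer 2: 0.99 × 800 × 1.7×10⁻⁴ = 0.13464 m
1.2×10⁻⁴ × 790 × 0.86 = 0.081528 m
1700–2800 m: 0.74×10⁻⁴ × 0.58 × 1100 = 0.047212 m
Δh = 0.04158 + 0.13464 + 0.081528 + 0.047212 = 0.30496 m ≈ 305 mm

about 305 mm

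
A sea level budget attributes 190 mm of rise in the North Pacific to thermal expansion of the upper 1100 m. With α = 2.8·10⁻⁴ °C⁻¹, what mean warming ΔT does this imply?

ΔT = Δh/(αH) = 0.19 / (2.8×10⁻⁴ × 1100) ≈ 0.6169 °C

0.617 °C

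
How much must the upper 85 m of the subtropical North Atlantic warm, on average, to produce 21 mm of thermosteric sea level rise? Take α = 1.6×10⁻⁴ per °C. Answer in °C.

ΔT = Δh/(αH) = 0.021 / (1.6×10⁻⁴ × 85) ≈ 1.544 °C

about 1.5 °C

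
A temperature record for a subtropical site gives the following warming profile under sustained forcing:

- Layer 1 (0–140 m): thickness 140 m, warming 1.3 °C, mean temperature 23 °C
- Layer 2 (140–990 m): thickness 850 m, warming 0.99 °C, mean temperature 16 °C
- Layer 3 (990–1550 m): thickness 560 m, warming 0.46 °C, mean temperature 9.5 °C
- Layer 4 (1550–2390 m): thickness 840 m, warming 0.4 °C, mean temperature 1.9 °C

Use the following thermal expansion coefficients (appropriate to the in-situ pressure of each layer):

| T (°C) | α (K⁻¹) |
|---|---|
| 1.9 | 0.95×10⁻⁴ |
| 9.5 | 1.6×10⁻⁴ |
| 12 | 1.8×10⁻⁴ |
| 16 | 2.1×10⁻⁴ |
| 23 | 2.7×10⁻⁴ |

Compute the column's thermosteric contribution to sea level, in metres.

Layer 1 at 23 °C → α = 2.7×10⁻⁴ K⁻¹
Layer 2 at 16 °C → α = 2.1×10⁻⁴ K⁻¹
Layer 3 at 9.5 °C → α = 1.6×10⁻⁴ K⁻¹
Layer 4 at 1.9 °C → α = 0.95×10⁻⁴ K⁻¹
Layer 1: 140 × 1.3 × 2.7×10⁻⁴ = 0.04914 m
850 × 0.99 × 2.1×10⁻⁴ = 0.176715 m
560 × 0.46 × 1.6×10⁻⁴ = 0.041216 m
840 × 0.4 × 0.95×10⁻⁴ = 0.03192 m
Δh = 0.04914 + 0.176715 + 0.041216 + 0.03192 = 0.298991 m ≈ 0.299 m

Δh ≈ 0.299 m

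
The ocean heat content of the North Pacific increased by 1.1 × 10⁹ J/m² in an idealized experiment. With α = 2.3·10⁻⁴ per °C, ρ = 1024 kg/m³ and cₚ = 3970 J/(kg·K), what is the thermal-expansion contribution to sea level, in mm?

Δh = 62.2 mm

Δh = αQ/(ρcₚ) = 2.3×10⁻⁴ × 1.1×10⁹ / (1024 × 3970) ≈ 0.062234 m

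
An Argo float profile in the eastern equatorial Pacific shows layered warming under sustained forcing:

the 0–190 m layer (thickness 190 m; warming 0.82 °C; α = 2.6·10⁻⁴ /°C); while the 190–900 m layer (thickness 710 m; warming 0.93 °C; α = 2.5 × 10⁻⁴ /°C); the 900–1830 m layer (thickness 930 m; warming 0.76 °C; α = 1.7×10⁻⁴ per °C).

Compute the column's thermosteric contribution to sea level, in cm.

Layer 1: 2.6×10⁻⁴ × 190 × 0.82 = 0.040508 m
190–900 m: 0.93 × 710 × 2.5×10⁻⁴ = 0.165075 m
Layer 3: 0.76 × 930 × 1.7×10⁻⁴ = 0.120156 m
Δh = 0.040508 + 0.165075 + 0.120156 = 0.325739 m

Δh ≈ 32.6 cm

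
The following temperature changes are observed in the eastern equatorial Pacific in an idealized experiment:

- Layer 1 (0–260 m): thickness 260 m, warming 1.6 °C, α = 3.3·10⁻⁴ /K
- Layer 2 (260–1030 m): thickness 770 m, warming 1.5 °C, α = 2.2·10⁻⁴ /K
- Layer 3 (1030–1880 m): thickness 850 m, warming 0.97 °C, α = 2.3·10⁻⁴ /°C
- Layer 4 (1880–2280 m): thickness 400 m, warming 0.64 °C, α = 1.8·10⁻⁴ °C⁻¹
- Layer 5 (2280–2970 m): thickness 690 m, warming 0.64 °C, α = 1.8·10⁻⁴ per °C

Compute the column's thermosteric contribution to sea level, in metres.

about 0.707 m

Layer 1: 260 × 3.3×10⁻⁴ × 1.6 = 0.13728 m
Layer 2: 770 × 1.5 × 2.2×10⁻⁴ = 0.25410 m
Layer 3: 0.97 × 2.3×10⁻⁴ × 850 = 0.189635 m
1880–2280 m: 1.8×10⁻⁴ × 0.64 × 400 = 0.04608 m
Layer 5: 1.8×10⁻⁴ × 690 × 0.64 = 0.079488 m
Δh = 0.13728 + 0.25410 + 0.189635 + 0.04608 + 0.079488 = 0.706583 m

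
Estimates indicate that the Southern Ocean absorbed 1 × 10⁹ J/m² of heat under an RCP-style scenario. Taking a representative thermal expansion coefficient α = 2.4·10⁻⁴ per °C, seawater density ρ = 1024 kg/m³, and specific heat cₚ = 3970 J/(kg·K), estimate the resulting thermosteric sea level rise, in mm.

59.0 mm

Δh = αQ/(ρcₚ) = 2.4×10⁻⁴ × 1×10⁹ / (1024 × 3970) ≈ 0.059037 m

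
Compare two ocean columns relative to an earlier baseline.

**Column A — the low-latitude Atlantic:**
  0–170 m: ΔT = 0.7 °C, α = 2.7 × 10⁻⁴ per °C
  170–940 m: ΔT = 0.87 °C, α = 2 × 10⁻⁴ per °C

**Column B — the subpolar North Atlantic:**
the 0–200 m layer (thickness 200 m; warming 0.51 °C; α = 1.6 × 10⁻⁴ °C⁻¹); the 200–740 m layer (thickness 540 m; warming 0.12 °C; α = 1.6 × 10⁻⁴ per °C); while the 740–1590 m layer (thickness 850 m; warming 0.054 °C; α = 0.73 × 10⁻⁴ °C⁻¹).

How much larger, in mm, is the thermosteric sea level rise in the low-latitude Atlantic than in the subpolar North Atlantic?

A Layer 1: 2.7×10⁻⁴ × 170 × 0.7 = 0.03213 m
A 170–940 m: 770 × 2×10⁻⁴ × 0.87 = 0.13398 m
A total: 0.16611 m
B Layer 1: 0.51 × 1.6×10⁻⁴ × 200 = 0.01632 m
B 200–740 m: 540 × 0.12 × 1.6×10⁻⁴ = 0.010368 m
B 0.73×10⁻⁴ × 850 × 0.054 = 0.0033507 m
B total: 0.0300387 m
Difference: 0.16611 − 0.0300387 = 0.1360713 m

136 mm larger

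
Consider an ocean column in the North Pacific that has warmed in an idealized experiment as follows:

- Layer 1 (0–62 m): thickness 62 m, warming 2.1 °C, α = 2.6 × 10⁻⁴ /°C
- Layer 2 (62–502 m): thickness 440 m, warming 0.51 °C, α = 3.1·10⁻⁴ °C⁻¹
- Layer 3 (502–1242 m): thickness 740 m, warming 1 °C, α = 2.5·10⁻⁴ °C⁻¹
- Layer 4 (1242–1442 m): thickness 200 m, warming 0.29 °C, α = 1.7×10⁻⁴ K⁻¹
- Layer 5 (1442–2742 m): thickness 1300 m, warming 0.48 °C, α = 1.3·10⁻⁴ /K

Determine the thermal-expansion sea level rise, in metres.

0.379 m

0–62 m: 2.6×10⁻⁴ × 2.1 × 62 = 0.033852 m
Layer 2: 440 × 3.1×10⁻⁴ × 0.51 = 0.069564 m
502–1242 m: 1 × 740 × 2.5×10⁻⁴ = 0.18500 m
Layer 4: 200 × 1.7×10⁻⁴ × 0.29 = 0.00986 m
1.3×10⁻⁴ × 0.48 × 1300 = 0.08112 m
Δh = 0.033852 + 0.069564 + 0.18500 + 0.00986 + 0.08112 = 0.379396 m ≈ 0.379 m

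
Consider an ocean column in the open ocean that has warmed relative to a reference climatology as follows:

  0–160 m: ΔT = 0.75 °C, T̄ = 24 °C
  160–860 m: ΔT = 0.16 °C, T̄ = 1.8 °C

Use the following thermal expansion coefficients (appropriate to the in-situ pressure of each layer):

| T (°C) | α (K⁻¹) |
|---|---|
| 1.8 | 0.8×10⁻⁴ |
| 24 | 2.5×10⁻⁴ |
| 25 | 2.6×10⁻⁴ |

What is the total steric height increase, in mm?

Layer 1 at 24 °C → α = 2.5×10⁻⁴ K⁻¹
Layer 2 at 1.8 °C → α = 0.8×10⁻⁴ K⁻¹
Layer 1: 2.5×10⁻⁴ × 0.75 × 160 = 0.03000 m
Layer 2: 0.8×10⁻⁴ × 700 × 0.16 = 0.00896 m
Δh = 0.03000 + 0.00896 = 0.03896 m ≈ 39.0 mm

Δh ≈ 39.0 mm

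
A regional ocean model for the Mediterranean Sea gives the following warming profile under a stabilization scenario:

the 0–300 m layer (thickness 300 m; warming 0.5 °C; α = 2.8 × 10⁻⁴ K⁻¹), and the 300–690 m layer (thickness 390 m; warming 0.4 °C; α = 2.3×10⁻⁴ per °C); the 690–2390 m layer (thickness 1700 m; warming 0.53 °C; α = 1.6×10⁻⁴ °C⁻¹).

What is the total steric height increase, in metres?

about 0.222 m

Layer 1: 0.5 × 300 × 2.8×10⁻⁴ = 0.04200 m
0.4 × 390 × 2.3×10⁻⁴ = 0.03588 m
1.6×10⁻⁴ × 1700 × 0.53 = 0.14416 m
Δh = 0.04200 + 0.03588 + 0.14416 = 0.22204 m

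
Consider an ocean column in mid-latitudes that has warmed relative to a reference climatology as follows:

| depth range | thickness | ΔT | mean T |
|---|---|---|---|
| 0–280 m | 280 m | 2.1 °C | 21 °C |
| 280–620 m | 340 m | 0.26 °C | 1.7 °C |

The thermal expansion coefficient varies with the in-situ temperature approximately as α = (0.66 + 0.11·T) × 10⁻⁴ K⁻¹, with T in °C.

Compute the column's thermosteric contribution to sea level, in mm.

Layer 1: α = (0.66 + 0.11×21)×10⁻⁴ = 2.97×10⁻⁴ K⁻¹
Layer 2: α = (0.66 + 0.11×1.7)×10⁻⁴ = 0.847×10⁻⁴ K⁻¹
Layer 1: 2.97×10⁻⁴ × 280 × 2.1 = 0.174636 m
Layer 2: 0.847×10⁻⁴ × 340 × 0.26 = 0.00748748 m
Δh = 0.174636 + 0.00748748 = 0.18212348 m

182 mm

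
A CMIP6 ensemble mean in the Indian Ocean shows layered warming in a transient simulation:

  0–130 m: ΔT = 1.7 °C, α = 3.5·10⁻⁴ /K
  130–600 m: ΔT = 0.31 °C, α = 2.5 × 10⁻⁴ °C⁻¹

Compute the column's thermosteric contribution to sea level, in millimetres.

114 mm

Layer 1: 1.7 × 130 × 3.5×10⁻⁴ = 0.07735 m
Layer 2: 0.31 × 470 × 2.5×10⁻⁴ = 0.036425 m
Δh = 0.07735 + 0.036425 = 0.113775 m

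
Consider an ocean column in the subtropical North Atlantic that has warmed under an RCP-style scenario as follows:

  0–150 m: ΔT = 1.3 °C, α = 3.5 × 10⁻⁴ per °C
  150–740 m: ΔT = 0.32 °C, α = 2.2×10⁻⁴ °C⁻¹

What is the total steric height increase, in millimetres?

about 110 mm

Layer 1: 150 × 3.5×10⁻⁴ × 1.3 = 0.06825 m
150–740 m: 2.2×10⁻⁴ × 590 × 0.32 = 0.041536 m
Δh = 0.06825 + 0.041536 = 0.109786 m ≈ 110 mm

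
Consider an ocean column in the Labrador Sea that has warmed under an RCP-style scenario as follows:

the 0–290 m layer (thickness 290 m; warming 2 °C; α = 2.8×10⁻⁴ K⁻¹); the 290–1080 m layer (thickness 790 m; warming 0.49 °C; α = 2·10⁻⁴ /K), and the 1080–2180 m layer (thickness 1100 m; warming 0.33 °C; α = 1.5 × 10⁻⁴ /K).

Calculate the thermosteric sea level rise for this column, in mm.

0–290 m: 290 × 2 × 2.8×10⁻⁴ = 0.16240 m
290–1080 m: 2×10⁻⁴ × 0.49 × 790 = 0.07742 m
0.33 × 1.5×10⁻⁴ × 1100 = 0.05445 m
Δh = 0.16240 + 0.07742 + 0.05445 = 0.29427 m ≈ 290 mm

Δh = 290 mm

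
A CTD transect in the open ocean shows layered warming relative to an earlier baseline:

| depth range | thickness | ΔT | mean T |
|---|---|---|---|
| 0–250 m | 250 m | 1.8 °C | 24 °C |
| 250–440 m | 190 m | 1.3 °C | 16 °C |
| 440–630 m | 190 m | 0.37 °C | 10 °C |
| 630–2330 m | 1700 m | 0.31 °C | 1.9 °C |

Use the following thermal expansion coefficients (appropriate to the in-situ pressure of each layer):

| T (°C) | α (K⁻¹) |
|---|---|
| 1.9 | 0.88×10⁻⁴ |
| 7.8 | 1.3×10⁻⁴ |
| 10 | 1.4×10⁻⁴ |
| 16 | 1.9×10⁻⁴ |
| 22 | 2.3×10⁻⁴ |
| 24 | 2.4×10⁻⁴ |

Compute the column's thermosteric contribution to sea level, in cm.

Layer 1 at 24 °C → α = 2.4×10⁻⁴ K⁻¹
Layer 2 at 16 °C → α = 1.9×10⁻⁴ K⁻¹
Layer 3 at 10 °C → α = 1.4×10⁻⁴ K⁻¹
Layer 4 at 1.9 °C → α = 0.88×10⁻⁴ K⁻¹
0–250 m: 250 × 2.4×10⁻⁴ × 1.8 = 0.10800 m
Layer 2: 1.9×10⁻⁴ × 190 × 1.3 = 0.04693 m
440–630 m: 0.37 × 190 × 1.4×10⁻⁴ = 0.009842 m
Layer 4: 0.31 × 0.88×10⁻⁴ × 1700 = 0.046376 m
Δh = 0.10800 + 0.04693 + 0.009842 + 0.046376 = 0.211148 m ≈ 21 cm

21 cm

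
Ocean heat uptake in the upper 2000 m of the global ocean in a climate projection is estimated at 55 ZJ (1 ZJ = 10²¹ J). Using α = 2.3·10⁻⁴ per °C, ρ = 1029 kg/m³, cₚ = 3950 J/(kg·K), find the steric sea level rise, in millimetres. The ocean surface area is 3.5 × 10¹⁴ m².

8.89 mm of thermosteric rise

Per unit area: Q = 55×10²¹ / (3.5×10¹⁴) ≈ 1.571×10⁸ J/m²
Δh = αQ/(ρcₚ) = 2.3×10⁻⁴ × 1.571×10⁸ / (1029 × 3950) ≈ 0.0088898 m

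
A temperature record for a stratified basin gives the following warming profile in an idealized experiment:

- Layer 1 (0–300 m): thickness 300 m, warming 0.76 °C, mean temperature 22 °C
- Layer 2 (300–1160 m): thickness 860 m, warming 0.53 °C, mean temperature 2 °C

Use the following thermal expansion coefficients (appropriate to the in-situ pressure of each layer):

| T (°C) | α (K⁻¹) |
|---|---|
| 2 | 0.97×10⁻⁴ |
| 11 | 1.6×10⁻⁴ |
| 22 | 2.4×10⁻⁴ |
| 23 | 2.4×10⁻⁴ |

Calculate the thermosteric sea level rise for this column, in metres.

Layer 1 at 22 °C → α = 2.4×10⁻⁴ K⁻¹
Layer 2 at 2 °C → α = 0.97×10⁻⁴ K⁻¹
0.76 × 2.4×10⁻⁴ × 300 = 0.05472 m
Layer 2: 0.53 × 0.97×10⁻⁴ × 860 = 0.0442126 m
Δh = 0.05472 + 0.0442126 = 0.0989326 m

Δh ≈ 0.0989 m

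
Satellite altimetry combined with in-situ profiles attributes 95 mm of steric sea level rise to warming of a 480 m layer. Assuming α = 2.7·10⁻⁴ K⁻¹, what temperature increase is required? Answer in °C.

ΔT = Δh/(αH) = 0.095 / (2.7×10⁻⁴ × 480) ≈ 0.7330 °C

ΔT ≈ 0.73 °C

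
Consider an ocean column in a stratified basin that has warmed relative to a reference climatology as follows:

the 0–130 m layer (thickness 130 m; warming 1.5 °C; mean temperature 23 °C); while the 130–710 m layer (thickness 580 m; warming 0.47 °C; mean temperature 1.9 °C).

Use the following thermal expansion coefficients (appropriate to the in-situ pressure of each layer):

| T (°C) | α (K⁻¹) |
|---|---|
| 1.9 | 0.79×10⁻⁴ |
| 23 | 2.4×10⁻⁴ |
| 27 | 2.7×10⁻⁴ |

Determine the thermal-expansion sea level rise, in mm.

Layer 1 at 23 °C → α = 2.4×10⁻⁴ K⁻¹
Layer 2 at 1.9 °C → α = 0.79×10⁻⁴ K⁻¹
Layer 1: 130 × 1.5 × 2.4×10⁻⁴ = 0.04680 m
0.79×10⁻⁴ × 0.47 × 580 = 0.0215354 m
Δh = 0.04680 + 0.0215354 = 0.0683354 m

Δh ≈ 68.3 mm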